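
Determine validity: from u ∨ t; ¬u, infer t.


This matches the form of disjunctive syllogism: the conclusion follows in every model of the premises.

Valid.


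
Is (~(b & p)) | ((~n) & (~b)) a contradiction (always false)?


Truth table over {b, n, p}:
b | n | p | φ
-------------
False | False | False | True
True | False | False | True
False | True | False | True
True | True | False | True
False | False | True | True
True | False | True | False
False | True | True | True
True | True | True | False
Satisfying assignment at row 1: b=False, n=False, p=False gives True.

No, it is not a contradiction.


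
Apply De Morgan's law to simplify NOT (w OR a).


De Morgan: the negation of a disjunction is the conjunction of the negations.
Distribute NOT across OR, flipping it to AND, and negate each literal.

(NOT w) AND (NOT a)


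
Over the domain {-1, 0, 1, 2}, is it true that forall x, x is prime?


Evaluate the predicate on each element: -1:False, 0:False, 1:False, 2:True.
Counterexample x = -1 fails the predicate.

False


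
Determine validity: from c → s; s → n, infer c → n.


This matches the form of hypothetical syllogism: the conclusion follows in every model of the premises.

Valid.


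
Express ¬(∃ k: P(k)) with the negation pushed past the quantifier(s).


¬(∀ x: φ) = ∃ x: ¬φ, and ¬(∃ x: φ) = ∀ x: ¬φ.
Apply to the existential statement.

∀ k: ¬(P(k))


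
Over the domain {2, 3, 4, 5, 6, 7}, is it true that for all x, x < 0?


Evaluate the predicate on each element: 2:F, 3:F, 4:F, 5:F, 6:F, 7:F.
Counterexample x = 2 fails the predicate.

F


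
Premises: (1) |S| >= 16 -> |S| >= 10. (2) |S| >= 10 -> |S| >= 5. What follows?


Hypothetical syllogism: from (P → Q) and (Q → R), infer (P → R).
Chain the two implications through the shared middle term '|S| >= 10'.

|S| >= 16 -> |S| >= 5


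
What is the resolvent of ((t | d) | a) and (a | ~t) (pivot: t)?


The clauses contain complementary literals t and ~t.
Resolution eliminates this pair and disjoins the remaining literals (merging duplicates).

(d | a)


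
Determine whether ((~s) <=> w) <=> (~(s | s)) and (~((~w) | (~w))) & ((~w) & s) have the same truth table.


Compare truth tables:
s | w | φ | ψ
-------------
False | False | False | False
True | False | False | False
False | True | True | False
True | True | True | False
They differ at row 3 (s=False, w=True): φ=True but ψ=False.

No, they are not logically equivalent.


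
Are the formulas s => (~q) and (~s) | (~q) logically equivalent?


Compare truth tables:
q | s | φ | ψ
-------------
False | False | True | True
True | False | True | True
False | True | True | True
True | True | False | False
The columns φ and ψ agree on every row.

Yes, they are logically equivalent.


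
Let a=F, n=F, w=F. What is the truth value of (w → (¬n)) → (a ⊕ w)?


Substitute a=F, n=F, w=F:
¬n = T
w → (¬n) = F → T = T
a ⊕ w = F ⊕ F = F
(w → (¬n)) → (a ⊕ w) = T → F = F

F


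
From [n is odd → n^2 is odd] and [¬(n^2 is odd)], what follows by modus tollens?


Modus tollens: from (P → Q) and ¬Q, infer ¬P.
Q = 'n^2 is odd' is denied; since P → Q, P must also fail.

Not (n is odd).


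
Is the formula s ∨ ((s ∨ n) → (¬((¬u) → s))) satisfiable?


Search for a satisfying assignment over {n, s, u}.
Try n=F, s=F, u=F: the formula evaluates to T.
A satisfying assignment exists.

Satisfiable.


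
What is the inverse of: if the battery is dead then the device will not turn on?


The inverse of (P → Q) is (¬P → ¬Q). It is equivalent to the converse, not to the original.
Here P = 'the battery is dead' and Q = 'the device will not turn on'.

If not (the battery is dead), then not (the device will not turn on).


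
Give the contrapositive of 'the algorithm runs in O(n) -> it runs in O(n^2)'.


The contrapositive of (P → Q) is (¬Q → ¬P); it is logically equivalent to the original.
Here P = 'the algorithm runs in O(n)' and Q = 'it runs in O(n^2)'.

If not (it runs in O(n^2)), then not (the algorithm runs in O(n)).


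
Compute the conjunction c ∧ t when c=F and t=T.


Conjunction is true only when both operands are true.
Substitute: c=F, t=T.
F ∧ T evaluates to F.

F


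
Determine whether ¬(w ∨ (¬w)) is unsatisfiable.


Truth table over {w}:
w | φ
-----
F | F
T | F
Every row is false.

Yes, it is a contradiction.


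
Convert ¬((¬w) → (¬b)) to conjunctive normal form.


Step 1: Rewrite (¬w) → (¬b) as ¬(¬w) ∨ (¬b).
Step 2: Negate: ¬(¬(¬w) ∨ (¬b)) = (¬w) ∧ ¬(¬b) (De Morgan + double negation).
Step 3: Eliminate any double negations (¬¬X = X).

(¬w) ∧ b


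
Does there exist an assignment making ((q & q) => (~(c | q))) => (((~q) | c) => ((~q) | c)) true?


Search for a satisfying assignment over {c, q}.
Try c=False, q=False: the formula evaluates to True.
A satisfying assignment exists.

Satisfiable.


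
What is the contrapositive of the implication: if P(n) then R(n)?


The contrapositive of (P → Q) is (¬Q → ¬P); it is logically equivalent to the original.
Here P = 'P(n)' and Q = 'R(n)'.

If not (R(n)), then not (P(n)).


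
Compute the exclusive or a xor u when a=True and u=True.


Exclusive or is true when exactly one operand is true.
Substitute: a=True, u=True.
True xor True evaluates to False.

False


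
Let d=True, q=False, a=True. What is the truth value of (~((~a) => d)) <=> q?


Substitute d=True, q=False, a=True:
~a = False
(~a) => d = False => True = True
~((~a) => d) = False
(~((~a) => d)) <=> q = False <=> False = True

True


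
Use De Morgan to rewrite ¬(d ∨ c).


De Morgan: the negation of a disjunction is the conjunction of the negations.
Distribute ¬ across ∨, flipping it to ∧, and negate each literal.

(¬d) ∧ (¬c)


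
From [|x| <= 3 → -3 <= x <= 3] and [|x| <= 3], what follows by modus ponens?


Modus ponens: from (P → Q) and P, infer Q.
P = '|x| <= 3' is asserted, and P → Q holds, so Q follows.

-3 <= x <= 3.


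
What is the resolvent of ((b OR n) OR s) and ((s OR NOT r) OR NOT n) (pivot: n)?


The clauses contain complementary literals n and NOTn.
Resolution eliminates this pair and disjoins the remaining literals (merging duplicates).

((s OR b) OR NOT r)


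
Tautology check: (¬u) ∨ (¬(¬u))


Build the truth table over {u}:
u | φ
-----
F | T
T | T
Every row evaluates to true.

Yes, it is a tautology.


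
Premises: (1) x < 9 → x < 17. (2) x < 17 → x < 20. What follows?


Hypothetical syllogism: from (P → Q) and (Q → R), infer (P → R).
Chain the two implications through the shared middle term 'x < 17'.

x < 9 → x < 20


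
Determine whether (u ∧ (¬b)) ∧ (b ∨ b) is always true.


Build the truth table over {b, u}:
b | u | φ
---------
F | F | F
T | F | F
F | T | F
T | T | F
Counterexample at row 1: with b=F, u=F, the formula is F.

No, it is not a tautology.


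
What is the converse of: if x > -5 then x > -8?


The converse of (P → Q) is (Q → P). It is not in general equivalent to the original.
Here P = 'x > -5' and Q = 'x > -8'.

If x > -8, then x > -5.


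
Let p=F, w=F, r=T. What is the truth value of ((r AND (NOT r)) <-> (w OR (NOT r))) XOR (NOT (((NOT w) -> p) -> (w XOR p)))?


Substitute p=F, w=F, r=T:
… (earlier sub-steps elided)
r AND (NOT r) = T AND F = F
NOT r = F
w OR (NOT r) = F OR F = F
(r AND (NOT r)) <-> (w OR (NOT r)) = F <-> F = T
NOT w = T
(NOT w) -> p = T -> F = F
w XOR p = F XOR F = F
((NOT w) -> p) -> (w XOR p) = F -> F = T
NOT (((NOT w) -> p) -> (w XOR p)) = F
((r AND (NOT r)) <-> (w OR (NOT r))) XOR (NOT (((NOT w) -> p) -> (w XOR p))) = T XOR F = T

T


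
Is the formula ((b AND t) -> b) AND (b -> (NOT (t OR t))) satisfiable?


Search for a satisfying assignment over {b, t}.
Try b=F, t=F: the formula evaluates to T.
A satisfying assignment exists.

Satisfiable.


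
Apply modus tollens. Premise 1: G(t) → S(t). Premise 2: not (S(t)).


Modus tollens: from (P → Q) and ¬Q, infer ¬P.
Q = 'S(t)' is denied; since P → Q, P must also fail.

Not (G(t)).


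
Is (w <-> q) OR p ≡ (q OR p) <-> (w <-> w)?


Compare truth tables:
p | q | w | φ | ψ
-----------------
F | F | F | T | F
T | F | F | T | T
F | T | F | F | T
T | T | F | T | T
F | F | T | F | F
T | F | T | T | T
F | T | T | T | T
T | T | T | T | T
They differ at row 1 (p=F, q=F, w=F): φ=T but ψ=F.

No, they are not logically equivalent.


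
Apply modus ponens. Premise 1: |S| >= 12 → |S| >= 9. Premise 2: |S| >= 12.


Modus ponens: from (P → Q) and P, infer Q.
P = '|S| >= 12' is asserted, and P → Q holds, so Q follows.

|S| >= 9.


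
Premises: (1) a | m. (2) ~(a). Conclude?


Disjunctive syllogism: from (P ∨ Q) and ¬P, infer Q.
One disjunct, 'a', is ruled out; the other must hold.

m


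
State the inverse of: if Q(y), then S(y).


The inverse of (P → Q) is (¬P → ¬Q). It is equivalent to the converse, not to the original.
Here P = 'Q(y)' and Q = 'S(y)'.

If not (Q(y)), then not (S(y)).


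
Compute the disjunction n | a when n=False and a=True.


Disjunction is false only when both operands are false.
Substitute: n=False, a=True.
False | True evaluates to True.

True


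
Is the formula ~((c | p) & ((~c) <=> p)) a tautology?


Build the truth table over {c, p}:
c | p | φ
---------
False | False | True
True | False | False
False | True | False
True | True | True
Counterexample at row 2: with c=True, p=False, the formula is False.

No, it is not a tautology.


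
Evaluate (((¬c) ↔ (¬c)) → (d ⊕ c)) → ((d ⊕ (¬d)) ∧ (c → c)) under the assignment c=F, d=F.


Substitute c=F, d=F:
¬c = T
¬c = T
(¬c) ↔ (¬c) = T ↔ T = T
d ⊕ c = F ⊕ F = F
((¬c) ↔ (¬c)) → (d ⊕ c) = T → F = F
¬d = T
d ⊕ (¬d) = F ⊕ T = T
c → c = F → F = T
(d ⊕ (¬d)) ∧ (c → c) = T ∧ T = T
(((¬c) ↔ (¬c)) → (d ⊕ c)) → ((d ⊕ (¬d)) ∧ (c → c)) = F → T = T

T


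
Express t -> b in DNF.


Step 1: Rewrite t → b as ¬t ∨ b.

(NOT t) OR b


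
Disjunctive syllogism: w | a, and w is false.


Disjunctive syllogism: from (P ∨ Q) and ¬P, infer Q.
One disjunct, 'w', is ruled out; the other must hold.

a


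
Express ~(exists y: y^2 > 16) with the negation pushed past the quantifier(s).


¬(forall x: φ) = exists x: ¬φ, and ¬(exists x: φ) = forall x: ¬φ.
Apply to the existential statement.

forall y: ~(y^2 > 16)


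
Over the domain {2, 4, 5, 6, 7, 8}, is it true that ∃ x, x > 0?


Evaluate the predicate on each element: 2:T, 4:T, 5:T, 6:T, 7:T, 8:T.
Witness x = 2 satisfies the predicate.

T


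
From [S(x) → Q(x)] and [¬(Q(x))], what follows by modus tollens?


Modus tollens: from (P → Q) and ¬Q, infer ¬P.
Q = 'Q(x)' is denied; since P → Q, P must also fail.

Not (S(x)).


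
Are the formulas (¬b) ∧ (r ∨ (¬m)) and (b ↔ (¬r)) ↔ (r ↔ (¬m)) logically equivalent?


Compare truth tables:
b | m | r | φ | ψ
-----------------
F | F | F | T | T
T | F | F | F | F
F | T | F | F | F
T | T | F | F | T
F | F | T | T | T
T | F | T | F | F
F | T | T | T | F
T | T | T | F | T
They differ at row 4 (b=T, m=T, r=F): φ=F but ψ=T.

No, they are not logically equivalent.


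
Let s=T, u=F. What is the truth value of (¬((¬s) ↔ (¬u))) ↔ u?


Substitute s=T, u=F:
¬s = F
¬u = T
(¬s) ↔ (¬u) = F ↔ T = F
¬((¬s) ↔ (¬u)) = T
(¬((¬s) ↔ (¬u))) ↔ u = T ↔ F = F

F


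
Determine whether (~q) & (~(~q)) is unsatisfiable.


Truth table over {q}:
q | φ
-----
False | False
True | False
Every row is false.

Yes, it is a contradiction.


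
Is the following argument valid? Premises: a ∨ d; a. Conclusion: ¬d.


This is affirming a disjunct (fallacy). There exist truth assignments where the premises are all true but the conclusion is false.

Invalid.


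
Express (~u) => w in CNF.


Step 1: Rewrite (¬u) → w as ¬(¬u) ∨ w.
Step 2: Eliminate any double negations (¬¬X = X).

u | w


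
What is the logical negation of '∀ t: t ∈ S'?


¬(∀ x: φ) = ∃ x: ¬φ, and ¬(∃ x: φ) = ∀ x: ¬φ.
Apply to the universal statement.

∃ t: ¬(t ∈ S)


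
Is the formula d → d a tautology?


Build the truth table over {d}:
d | φ
-----
F | T
T | T
Every row evaluates to true.

Yes, it is a tautology.


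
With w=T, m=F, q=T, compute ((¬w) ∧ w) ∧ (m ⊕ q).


Substitute w=T, m=F, q=T:
¬w = F
(¬w) ∧ w = F ∧ T = F
m ⊕ q = F ⊕ T = T
((¬w) ∧ w) ∧ (m ⊕ q) = F ∧ T = F

F


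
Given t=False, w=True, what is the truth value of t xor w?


Exclusive or is true when exactly one operand is true.
Substitute: t=False, w=True.
False xor True evaluates to True.

True


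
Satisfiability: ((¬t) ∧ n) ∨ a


Search for a satisfying assignment over {a, n, t}.
Try a=T, n=F, t=F: the formula evaluates to T.
A satisfying assignment exists.

Satisfiable.


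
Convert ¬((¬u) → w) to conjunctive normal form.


Step 1: Rewrite (¬u) → w as ¬(¬u) ∨ w.
Step 2: Negate: ¬(¬(¬u) ∨ w) = (¬u) ∧ ¬w (De Morgan + double negation).

(¬u) ∧ (¬w)


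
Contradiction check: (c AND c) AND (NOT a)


Truth table over {a, c}:
a | c | φ
---------
F | F | F
T | F | F
F | T | T
T | T | F
Satisfying assignment at row 3: a=F, c=T gives T.

No, it is not a contradiction.


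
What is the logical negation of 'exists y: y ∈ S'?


¬(forall x: φ) = exists x: ¬φ, and ¬(exists x: φ) = forall x: ¬φ.
Apply to the existential statement.

forall y: ~(y ∈ S)


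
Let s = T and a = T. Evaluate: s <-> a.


Biconditional is true when both operands have the same truth value.
Substitute: s=T, a=T.
T <-> T evaluates to T.

T


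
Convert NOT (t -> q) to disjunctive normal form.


Step 1: Rewrite implication then negate: ¬(¬t ∨ q) = t ∧ ¬q.

t AND (NOT q)


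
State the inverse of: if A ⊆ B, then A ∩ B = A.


The inverse of (P → Q) is (¬P → ¬Q). It is equivalent to the converse, not to the original.
Here P = 'A ⊆ B' and Q = 'A ∩ B = A'.

If not (A ⊆ B), then not (A ∩ B = A).


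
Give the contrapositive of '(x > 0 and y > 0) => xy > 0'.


The contrapositive of (P → Q) is (¬Q → ¬P); it is logically equivalent to the original.
Here P = '(x > 0 and y > 0)' and Q = 'xy > 0'.

If not (xy > 0), then not ((x > 0 and y > 0)).


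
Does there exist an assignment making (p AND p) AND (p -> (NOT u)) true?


Search for a satisfying assignment over {p, u}.
Try p=T, u=F: the formula evaluates to T.
A satisfying assignment exists.

Satisfiable.


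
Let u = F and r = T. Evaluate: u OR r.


Disjunction is false only when both operands are false.
Substitute: u=F, r=T.
F OR T evaluates to T.

T


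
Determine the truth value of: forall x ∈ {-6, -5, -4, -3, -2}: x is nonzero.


Evaluate the predicate on each element: -6:True, -5:True, -4:True, -3:True, -2:True.
Every element satisfies the predicate.

True


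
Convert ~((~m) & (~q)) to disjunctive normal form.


Step 1: Apply De Morgan: ¬((¬m) ∧ (¬q)) = ¬(¬m) ∨ ¬(¬q).
Step 2: Eliminate any double negations (¬¬X = X).

m | q


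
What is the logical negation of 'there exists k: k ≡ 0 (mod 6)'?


¬(for all x: φ) = there exists x: ¬φ, and ¬(there exists x: φ) = for all x: ¬φ.
Apply to the existential statement.

for all k: NOT(k ≡ 0 (mod 6))


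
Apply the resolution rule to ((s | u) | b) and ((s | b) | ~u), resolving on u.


The clauses contain complementary literals u and ~u.
Resolution eliminates this pair and disjoins the remaining literals (merging duplicates).

(b | s)


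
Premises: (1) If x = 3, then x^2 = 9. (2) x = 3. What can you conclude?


Modus ponens: from (P → Q) and P, infer Q.
P = 'x = 3' is asserted, and P → Q holds, so Q follows.

x^2 = 9.


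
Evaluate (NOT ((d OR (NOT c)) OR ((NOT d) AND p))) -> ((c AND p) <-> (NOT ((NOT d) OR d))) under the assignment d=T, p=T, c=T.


Substitute d=T, p=T, c=T:
… (earlier sub-steps elided)
NOT d = F
(NOT d) AND p = F AND T = F
(d OR (NOT c)) OR ((NOT d) AND p) = T OR F = T
NOT ((d OR (NOT c)) OR ((NOT d) AND p)) = F
c AND p = T AND T = T
NOT d = F
(NOT d) OR d = F OR T = T
NOT ((NOT d) OR d) = F
(c AND p) <-> (NOT ((NOT d) OR d)) = T <-> F = F
(NOT ((d OR (NOT c)) OR ((NOT d) AND p))) -> ((c AND p) <-> (NOT ((NOT d) OR d))) = F -> F = T

T


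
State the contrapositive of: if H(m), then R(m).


The contrapositive of (P → Q) is (¬Q → ¬P); it is logically equivalent to the original.
Here P = 'H(m)' and Q = 'R(m)'.

If not (R(m)), then not (H(m)).


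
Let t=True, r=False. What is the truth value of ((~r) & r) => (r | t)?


Substitute t=True, r=False:
~r = True
(~r) & r = True & False = False
r | t = False | True = True
((~r) & r) => (r | t) = False => True = True

True


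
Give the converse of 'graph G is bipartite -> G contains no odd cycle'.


The converse of (P → Q) is (Q → P). It is not in general equivalent to the original.
Here P = 'graph G is bipartite' and Q = 'G contains no odd cycle'.

If G contains no odd cycle, then graph G is bipartite.


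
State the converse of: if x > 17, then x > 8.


The converse of (P → Q) is (Q → P). It is not in general equivalent to the original.
Here P = 'x > 17' and Q = 'x > 8'.

If x > 8, then x > 17.


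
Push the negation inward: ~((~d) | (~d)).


De Morgan: the negation of a disjunction is the conjunction of the negations.
Distribute ~ across |, flipping it to &, and negate each literal.

d & d


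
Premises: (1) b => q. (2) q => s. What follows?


Hypothetical syllogism: from (P → Q) and (Q → R), infer (P → R).
Chain the two implications through the shared middle term 'q'.

b => s


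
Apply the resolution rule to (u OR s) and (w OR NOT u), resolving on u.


The clauses contain complementary literals u and NOTu.
Resolution eliminates this pair and disjoins the remaining literals (merging duplicates).

(s OR w)


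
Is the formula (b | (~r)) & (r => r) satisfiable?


Search for a satisfying assignment over {b, r}.
Try b=False, r=False: the formula evaluates to True.
A satisfying assignment exists.

Satisfiable.


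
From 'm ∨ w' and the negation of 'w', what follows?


Disjunctive syllogism: from (P ∨ Q) and ¬P, infer Q.
One disjunct, 'w', is ruled out; the other must hold.

m


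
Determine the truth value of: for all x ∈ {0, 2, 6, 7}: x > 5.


Evaluate the predicate on each element: 0:F, 2:F, 6:T, 7:T.
Counterexample x = 0 fails the predicate.

F


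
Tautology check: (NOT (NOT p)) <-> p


Build the truth table over {p}:
p | φ
-----
F | T
T | T
Every row evaluates to true.

Yes, it is a tautology.


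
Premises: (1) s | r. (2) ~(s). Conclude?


Disjunctive syllogism: from (P ∨ Q) and ¬P, infer Q.
One disjunct, 's', is ruled out; the other must hold.

r


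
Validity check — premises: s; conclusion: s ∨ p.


This matches the form of disjunction introduction: the conclusion follows in every model of the premises.

Valid.


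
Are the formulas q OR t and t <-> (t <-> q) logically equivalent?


Compare truth tables:
q | t | φ | ψ
-------------
F | F | F | F
T | F | T | T
F | T | T | F
T | T | T | T
They differ at row 3 (q=F, t=T): φ=T but ψ=F.

No, they are not logically equivalent.


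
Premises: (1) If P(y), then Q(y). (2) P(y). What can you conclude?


Modus ponens: from (P → Q) and P, infer Q.
P = 'P(y)' is asserted, and P → Q holds, so Q follows.

Q(y).


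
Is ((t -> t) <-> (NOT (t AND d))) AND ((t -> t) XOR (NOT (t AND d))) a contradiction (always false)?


Truth table over {d, t}:
d | t | φ
---------
F | F | F
T | F | F
F | T | F
T | T | F
Every row is false.

Yes, it is a contradiction.


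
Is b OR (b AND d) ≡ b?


Compare truth tables:
b | d | φ | ψ
-------------
F | F | F | F
T | F | T | T
F | T | F | F
T | T | T | T
The columns φ and ψ agree on every row.

Yes, they are logically equivalent.


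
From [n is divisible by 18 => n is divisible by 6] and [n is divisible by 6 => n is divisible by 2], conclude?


Hypothetical syllogism: from (P → Q) and (Q → R), infer (P → R).
Chain the two implications through the shared middle term 'n is divisible by 6'.

n is divisible by 18 => n is divisible by 2


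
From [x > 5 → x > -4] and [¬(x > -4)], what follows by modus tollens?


Modus tollens: from (P → Q) and ¬Q, infer ¬P.
Q = 'x > -4' is denied; since P → Q, P must also fail.

Not (x > 5).


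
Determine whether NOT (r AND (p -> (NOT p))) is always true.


Build the truth table over {p, r}:
p | r | φ
---------
F | F | T
T | F | T
F | T | F
T | T | T
Counterexample at row 3: with p=F, r=T, the formula is F.

No, it is not a tautology.


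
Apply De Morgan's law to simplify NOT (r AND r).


De Morgan: the negation of a conjunction is the disjunction of the negations.
Distribute NOT across AND, flipping it to OR, and negate each literal.

(NOT r) OR (NOT r)


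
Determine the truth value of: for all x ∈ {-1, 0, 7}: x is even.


Evaluate the predicate on each element: -1:F, 0:T, 7:F.
Counterexample x = -1 fails the predicate.

F


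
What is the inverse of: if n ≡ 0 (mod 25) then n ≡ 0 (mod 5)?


The inverse of (P → Q) is (¬P → ¬Q). It is equivalent to the converse, not to the original.
Here P = 'n ≡ 0 (mod 25)' and Q = 'n ≡ 0 (mod 5)'.

If not (n ≡ 0 (mod 25)), then not (n ≡ 0 (mod 5)).


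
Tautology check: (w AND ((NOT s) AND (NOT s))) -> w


Build the truth table over {s, w}:
s | w | φ
---------
F | F | T
T | F | T
F | T | T
T | T | T
Every row evaluates to true.

Yes, it is a tautology.


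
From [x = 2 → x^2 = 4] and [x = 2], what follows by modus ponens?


Modus ponens: from (P → Q) and P, infer Q.
P = 'x = 2' is asserted, and P → Q holds, so Q follows.

x^2 = 4.


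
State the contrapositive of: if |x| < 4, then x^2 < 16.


The contrapositive of (P → Q) is (¬Q → ¬P); it is logically equivalent to the original.
Here P = '|x| < 4' and Q = 'x^2 < 16'.

If not (x^2 < 16), then not (|x| < 4).


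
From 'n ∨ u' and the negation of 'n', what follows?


Disjunctive syllogism: from (P ∨ Q) and ¬P, infer Q.
One disjunct, 'n', is ruled out; the other must hold.

u


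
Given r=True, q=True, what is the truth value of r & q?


Conjunction is true only when both operands are true.
Substitute: r=True, q=True.
True & True evaluates to True.

True


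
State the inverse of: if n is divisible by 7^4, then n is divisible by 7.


The inverse of (P → Q) is (¬P → ¬Q). It is equivalent to the converse, not to the original.
Here P = 'n is divisible by 7^4' and Q = 'n is divisible by 7'.

If not (n is divisible by 7^4), then not (n is divisible by 7).


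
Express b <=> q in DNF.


Step 1: b ↔ q is true exactly when both agree: (b ∧ q) ∨ (¬b ∧ ¬q).

(b & q) | ((~b) & (~q))


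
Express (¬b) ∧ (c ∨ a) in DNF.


Step 1: Distribute ∧ over ∨: (¬b) ∧ (c ∨ a) = ((¬b) ∧ c) ∨ ((¬b) ∧ a).

((¬b) ∧ c) ∨ ((¬b) ∧ a)


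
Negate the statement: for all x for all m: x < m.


Negation flips each quantifier (∀↔∃) and negates the inner predicate.
¬(for all x for all m: φ) = there exists x there exists m: ¬φ.

there exists x there exists m: NOT(x < m)


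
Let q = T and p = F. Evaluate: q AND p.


Conjunction is true only when both operands are true.
Substitute: q=T, p=F.
T AND F evaluates to F.

F


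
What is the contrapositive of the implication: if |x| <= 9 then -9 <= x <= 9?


The contrapositive of (P → Q) is (¬Q → ¬P); it is logically equivalent to the original.
Here P = '|x| <= 9' and Q = '-9 <= x <= 9'.

If not (-9 <= x <= 9), then not (|x| <= 9).


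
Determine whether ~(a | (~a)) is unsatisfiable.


Truth table over {a}:
a | φ
-----
False | False
True | False
Every row is false.

Yes, it is a contradiction.


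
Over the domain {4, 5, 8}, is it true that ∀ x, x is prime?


Evaluate the predicate on each element: 4:F, 5:T, 8:F.
Counterexample x = 4 fails the predicate.

F


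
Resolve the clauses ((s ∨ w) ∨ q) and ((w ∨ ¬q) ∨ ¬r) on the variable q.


The clauses contain complementary literals q and ¬q.
Resolution eliminates this pair and disjoins the remaining literals (merging duplicates).

((w ∨ s) ∨ ¬r)


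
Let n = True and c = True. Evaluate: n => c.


Implication is false only when antecedent is true and consequent is false.
Substitute: n=True, c=True.
True => True evaluates to True.

True


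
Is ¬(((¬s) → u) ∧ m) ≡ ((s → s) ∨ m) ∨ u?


Compare truth tables:
m | s | u | φ | ψ
-----------------
F | F | F | T | T
T | F | F | T | T
F | T | F | T | T
T | T | F | F | T
F | F | T | T | T
T | F | T | F | T
F | T | T | T | T
T | T | T | F | T
They differ at row 4 (m=T, s=T, u=F): φ=F but ψ=T.

No, they are not logically equivalent.


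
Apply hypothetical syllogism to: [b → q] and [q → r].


Hypothetical syllogism: from (P → Q) and (Q → R), infer (P → R).
Chain the two implications through the shared middle term 'q'.

b → r


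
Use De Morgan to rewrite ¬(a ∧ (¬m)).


De Morgan: the negation of a conjunction is the disjunction of the negations.
Distribute ¬ across ∧, flipping it to ∨, and negate each literal.

(¬a) ∨ m


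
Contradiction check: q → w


Truth table over {q, w}:
q | w | φ
---------
F | F | T
T | F | F
F | T | T
T | T | T
Satisfying assignment at row 1: q=F, w=F gives T.

No, it is not a contradiction.


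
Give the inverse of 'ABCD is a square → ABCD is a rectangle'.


The inverse of (P → Q) is (¬P → ¬Q). It is equivalent to the converse, not to the original.
Here P = 'ABCD is a square' and Q = 'ABCD is a rectangle'.

If not (ABCD is a square), then not (ABCD is a rectangle).


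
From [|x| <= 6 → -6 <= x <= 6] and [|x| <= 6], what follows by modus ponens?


Modus ponens: from (P → Q) and P, infer Q.
P = '|x| <= 6' is asserted, and P → Q holds, so Q follows.

-6 <= x <= 6.


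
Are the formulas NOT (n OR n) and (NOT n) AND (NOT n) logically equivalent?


Compare truth tables:
n | φ | ψ
---------
F | T | T
T | F | F
The columns φ and ψ agree on every row.

Yes, they are logically equivalent.


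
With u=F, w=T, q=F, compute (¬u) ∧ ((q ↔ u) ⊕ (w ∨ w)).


Substitute u=F, w=T, q=F:
¬u = T
q ↔ u = F ↔ F = T
w ∨ w = T ∨ T = T
(q ↔ u) ⊕ (w ∨ w) = T ⊕ T = F
(¬u) ∧ ((q ↔ u) ⊕ (w ∨ w)) = T ∧ F = F

F


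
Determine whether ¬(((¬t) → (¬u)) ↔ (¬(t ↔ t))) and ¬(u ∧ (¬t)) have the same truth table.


Compare truth tables:
t | u | φ | ψ
-------------
F | F | T | T
T | F | T | T
F | T | F | F
T | T | T | T
The columns φ and ψ agree on every row.

Yes, they are logically equivalent.


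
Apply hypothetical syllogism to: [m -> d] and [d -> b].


Hypothetical syllogism: from (P → Q) and (Q → R), infer (P → R).
Chain the two implications through the shared middle term 'd'.

m -> b


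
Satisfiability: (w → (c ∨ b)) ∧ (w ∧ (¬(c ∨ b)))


Check all 8 assignments over {b, c, w}:
b | c | w | φ
-------------
F | F | F | F
T | F | F | F
F | T | F | F
T | T | F | F
F | F | T | F
T | F | T | F
F | T | T | F
T | T | T | F
No assignment makes the formula true.

Unsatisfiable.


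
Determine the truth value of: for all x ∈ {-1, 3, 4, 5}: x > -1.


Evaluate the predicate on each element: -1:F, 3:T, 4:T, 5:T.
Counterexample x = -1 fails the predicate.

F


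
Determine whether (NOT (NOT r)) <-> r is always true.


Build the truth table over {r}:
r | φ
-----
F | T
T | T
Every row evaluates to true.

Yes, it is a tautology.


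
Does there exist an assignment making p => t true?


Search for a satisfying assignment over {p, t}.
Try p=False, t=False: the formula evaluates to True.
A satisfying assignment exists.

Satisfiable.


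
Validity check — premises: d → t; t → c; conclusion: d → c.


This matches the form of hypothetical syllogism: the conclusion follows in every model of the premises.

Valid.


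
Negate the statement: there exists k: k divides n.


¬(for all x: φ) = there exists x: ¬φ, and ¬(there exists x: φ) = for all x: ¬φ.
Apply to the existential statement.

for all k: NOT(k divides n)


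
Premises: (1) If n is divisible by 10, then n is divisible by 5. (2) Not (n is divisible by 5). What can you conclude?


Modus tollens: from (P → Q) and ¬Q, infer ¬P.
Q = 'n is divisible by 5' is denied; since P → Q, P must also fail.

Not (n is divisible by 10).


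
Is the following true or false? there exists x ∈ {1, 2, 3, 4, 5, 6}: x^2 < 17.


Evaluate the predicate on each element: 1:T, 2:T, 3:T, 4:T, 5:F, 6:F.
Witness x = 1 satisfies the predicate.

T


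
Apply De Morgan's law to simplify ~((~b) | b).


De Morgan: the negation of a disjunction is the conjunction of the negations.
Distribute ~ across |, flipping it to &, and negate each literal.

b & (~b)


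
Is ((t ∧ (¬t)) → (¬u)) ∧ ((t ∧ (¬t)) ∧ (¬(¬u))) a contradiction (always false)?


Truth table over {t, u}:
t | u | φ
---------
F | F | F
T | F | F
F | T | F
T | T | F
Every row is false.

Yes, it is a contradiction.


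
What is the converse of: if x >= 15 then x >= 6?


The converse of (P → Q) is (Q → P). It is not in general equivalent to the original.
Here P = 'x >= 15' and Q = 'x >= 6'.

If x >= 6, then x >= 15.


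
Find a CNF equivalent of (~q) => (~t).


Step 1: Rewrite (¬q) → (¬t) as ¬(¬q) ∨ (¬t).
Step 2: Eliminate any double negations (¬¬X = X).

q | (~t)


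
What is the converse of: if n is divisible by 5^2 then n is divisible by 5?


The converse of (P → Q) is (Q → P). It is not in general equivalent to the original.
Here P = 'n is divisible by 5^2' and Q = 'n is divisible by 5'.

If n is divisible by 5, then n is divisible by 5^2.


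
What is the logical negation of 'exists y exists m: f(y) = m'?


Negation flips each quantifier (∀↔∃) and negates the inner predicate.
¬(exists y exists m: φ) = forall y forall m: ¬φ.

forall y forall m: ~(f(y) = m)


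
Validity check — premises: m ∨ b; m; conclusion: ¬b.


This is affirming a disjunct (fallacy). There exist truth assignments where the premises are all true but the conclusion is false.

Invalid.


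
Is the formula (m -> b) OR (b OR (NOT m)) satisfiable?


Search for a satisfying assignment over {b, m}.
Try b=F, m=F: the formula evaluates to T.
A satisfying assignment exists.

Satisfiable.


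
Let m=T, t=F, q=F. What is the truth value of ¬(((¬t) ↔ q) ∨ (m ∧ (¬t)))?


Substitute m=T, t=F, q=F:
¬t = T
(¬t) ↔ q = T ↔ F = F
¬t = T
m ∧ (¬t) = T ∧ T = T
((¬t) ↔ q) ∨ (m ∧ (¬t)) = F ∨ T = T
¬(((¬t) ↔ q) ∨ (m ∧ (¬t))) = F

F


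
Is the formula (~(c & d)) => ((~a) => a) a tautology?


Build the truth table over {a, c, d}:
a | c | d | φ
-------------
False | False | False | False
True | False | False | True
False | True | False | False
True | True | False | True
False | False | True | False
True | False | True | True
False | True | True | True
True | True | True | True
Counterexample at row 1: with a=False, c=False, d=False, the formula is False.

No, it is not a tautology.


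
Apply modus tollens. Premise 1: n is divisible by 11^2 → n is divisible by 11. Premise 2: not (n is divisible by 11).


Modus tollens: from (P → Q) and ¬Q, infer ¬P.
Q = 'n is divisible by 11' is denied; since P → Q, P must also fail.

Not (n is divisible by 11^2).


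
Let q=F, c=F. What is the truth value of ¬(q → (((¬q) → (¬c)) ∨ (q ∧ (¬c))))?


Substitute q=F, c=F:
¬q = T
¬c = T
(¬q) → (¬c) = T → T = T
¬c = T
q ∧ (¬c) = F ∧ T = F
((¬q) → (¬c)) ∨ (q ∧ (¬c)) = T ∨ F = T
q → (((¬q) → (¬c)) ∨ (q ∧ (¬c))) = F → T = T
¬(q → (((¬q) → (¬c)) ∨ (q ∧ (¬c)))) = F

F


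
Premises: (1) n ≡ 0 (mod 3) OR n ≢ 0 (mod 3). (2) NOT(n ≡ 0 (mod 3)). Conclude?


Disjunctive syllogism: from (P ∨ Q) and ¬P, infer Q.
One disjunct, 'n ≡ 0 (mod 3)', is ruled out; the other must hold.

n ≢ 0 (mod 3)


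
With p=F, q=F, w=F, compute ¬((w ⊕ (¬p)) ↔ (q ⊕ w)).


Substitute p=F, q=F, w=F:
¬p = T
w ⊕ (¬p) = F ⊕ T = T
q ⊕ w = F ⊕ F = F
(w ⊕ (¬p)) ↔ (q ⊕ w) = T ↔ F = F
¬((w ⊕ (¬p)) ↔ (q ⊕ w)) = T

T


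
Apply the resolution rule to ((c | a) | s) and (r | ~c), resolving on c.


The clauses contain complementary literals c and ~c.
Resolution eliminates this pair and disjoins the remaining literals (merging duplicates).

((a | s) | r)


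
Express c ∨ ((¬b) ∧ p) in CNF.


Step 1: Distribute ∨ over ∧: c ∨ ((¬b) ∧ p) = (c ∨ (¬b)) ∧ (c ∨ p).

(c ∨ (¬b)) ∧ (c ∨ p)


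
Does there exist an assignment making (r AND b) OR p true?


Search for a satisfying assignment over {b, p, r}.
Try b=F, p=T, r=F: the formula evaluates to T.
A satisfying assignment exists.

Satisfiable.


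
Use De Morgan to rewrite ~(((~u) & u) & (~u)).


De Morgan: the negation of a conjunction is the disjunction of the negations.
Distribute ~ across &, flipping it to |, and negate each literal.

(u | (~u)) | u


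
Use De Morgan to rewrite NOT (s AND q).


De Morgan: the negation of a conjunction is the disjunction of the negations.
Distribute NOT across AND, flipping it to OR, and negate each literal.

(NOT s) OR (NOT q)


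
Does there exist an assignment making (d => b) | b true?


Search for a satisfying assignment over {b, d}.
Try b=False, d=False: the formula evaluates to True.
A satisfying assignment exists.

Satisfiable.


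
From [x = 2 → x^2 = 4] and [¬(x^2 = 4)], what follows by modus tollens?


Modus tollens: from (P → Q) and ¬Q, infer ¬P.
Q = 'x^2 = 4' is denied; since P → Q, P must also fail.

Not (x = 2).


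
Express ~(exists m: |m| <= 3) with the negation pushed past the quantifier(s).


¬(forall x: φ) = exists x: ¬φ, and ¬(exists x: φ) = forall x: ¬φ.
Apply to the existential statement.

forall m: ~(|m| <= 3)


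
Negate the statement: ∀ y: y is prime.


¬(∀ x: φ) = ∃ x: ¬φ, and ¬(∃ x: φ) = ∀ x: ¬φ.
Apply to the universal statement.

∃ y: ¬(y is prime)


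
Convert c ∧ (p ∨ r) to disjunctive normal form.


Step 1: Distribute ∧ over ∨: c ∧ (p ∨ r) = (c ∧ p) ∨ (c ∧ r).

(c ∧ p) ∨ (c ∧ r)


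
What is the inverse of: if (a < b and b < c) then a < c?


The inverse of (P → Q) is (¬P → ¬Q). It is equivalent to the converse, not to the original.
Here P = '(a < b and b < c)' and Q = 'a < c'.

If not ((a < b and b < c)), then not (a < c).


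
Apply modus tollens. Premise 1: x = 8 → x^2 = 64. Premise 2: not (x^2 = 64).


Modus tollens: from (P → Q) and ¬Q, infer ¬P.
Q = 'x^2 = 64' is denied; since P → Q, P must also fail.

Not (x = 8).


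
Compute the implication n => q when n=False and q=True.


Implication is false only when antecedent is true and consequent is false.
Substitute: n=False, q=True.
False => True evaluates to True.

True


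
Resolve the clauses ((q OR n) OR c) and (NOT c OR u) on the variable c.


The clauses contain complementary literals c and NOTc.
Resolution eliminates this pair and disjoins the remaining literals (merging duplicates).

((q OR n) OR u)


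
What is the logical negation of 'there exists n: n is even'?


¬(for all x: φ) = there exists x: ¬φ, and ¬(there exists x: φ) = for all x: ¬φ.
Apply to the existential statement.

for all n: NOT(n is even)


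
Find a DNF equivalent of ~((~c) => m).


Step 1: Rewrite implication then negate: ¬(¬(¬c) ∨ m) = (¬c) ∧ ¬m.

(~c) & (~m)


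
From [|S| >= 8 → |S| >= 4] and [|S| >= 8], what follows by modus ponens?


Modus ponens: from (P → Q) and P, infer Q.
P = '|S| >= 8' is asserted, and P → Q holds, so Q follows.

|S| >= 4.


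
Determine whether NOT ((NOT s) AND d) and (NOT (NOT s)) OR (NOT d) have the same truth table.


Compare truth tables:
d | s | φ | ψ
-------------
F | F | T | T
T | F | F | F
F | T | T | T
T | T | T | T
The columns φ and ψ agree on every row.

Yes, they are logically equivalent.


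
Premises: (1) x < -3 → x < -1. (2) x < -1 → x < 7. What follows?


Hypothetical syllogism: from (P → Q) and (Q → R), infer (P → R).
Chain the two implications through the shared middle term 'x < -1'.

x < -3 → x < 7


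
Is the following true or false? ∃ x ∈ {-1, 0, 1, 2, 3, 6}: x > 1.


Evaluate the predicate on each element: -1:F, 0:F, 1:F, 2:T, 3:T, 6:T.
Witness x = 2 satisfies the predicate.

T


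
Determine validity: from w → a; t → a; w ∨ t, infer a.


This matches the form of proof by cases: the conclusion follows in every model of the premises.

Valid.


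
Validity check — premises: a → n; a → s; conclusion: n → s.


This is (no valid rule). There exist truth assignments where the premises are all true but the conclusion is false.

Invalid.


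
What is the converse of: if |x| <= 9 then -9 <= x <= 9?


The converse of (P → Q) is (Q → P). It is not in general equivalent to the original.
Here P = '|x| <= 9' and Q = '-9 <= x <= 9'.

If -9 <= x <= 9, then |x| <= 9.


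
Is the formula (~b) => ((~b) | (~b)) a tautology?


Build the truth table over {b}:
b | φ
-----
False | True
True | True
Every row evaluates to true.

Yes, it is a tautology.


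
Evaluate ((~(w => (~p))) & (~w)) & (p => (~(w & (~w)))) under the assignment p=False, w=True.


Substitute p=False, w=True:
~p = True
w => (~p) = True => True = True
~(w => (~p)) = False
~w = False
(~(w => (~p))) & (~w) = False & False = False
~w = False
w & (~w) = True & False = False
~(w & (~w)) = True
p => (~(w & (~w))) = False => True = True
((~(w => (~p))) & (~w)) & (p => (~(w & (~w)))) = False & True = False

False


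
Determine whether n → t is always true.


Build the truth table over {n, t}:
n | t | φ
---------
F | F | T
T | F | F
F | T | T
T | T | T
Counterexample at row 2: with n=T, t=F, the formula is F.

No, it is not a tautology.


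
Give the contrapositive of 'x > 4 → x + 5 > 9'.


The contrapositive of (P → Q) is (¬Q → ¬P); it is logically equivalent to the original.
Here P = 'x > 4' and Q = 'x + 5 > 9'.

If not (x + 5 > 9), then not (x > 4).


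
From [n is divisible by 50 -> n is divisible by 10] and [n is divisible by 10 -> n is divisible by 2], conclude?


Hypothetical syllogism: from (P → Q) and (Q → R), infer (P → R).
Chain the two implications through the shared middle term 'n is divisible by 10'.

n is divisible by 50 -> n is divisible by 2


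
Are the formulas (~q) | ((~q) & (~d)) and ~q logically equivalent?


Compare truth tables:
d | q | φ | ψ
-------------
False | False | True | True
True | False | True | True
False | True | False | False
True | True | False | False
The columns φ and ψ agree on every row.

Yes, they are logically equivalent.


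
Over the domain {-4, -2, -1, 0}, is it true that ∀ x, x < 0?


Evaluate the predicate on each element: -4:T, -2:T, -1:T, 0:F.
Counterexample x = 0 fails the predicate.

F


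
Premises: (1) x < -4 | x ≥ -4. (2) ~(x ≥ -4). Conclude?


Disjunctive syllogism: from (P ∨ Q) and ¬P, infer Q.
One disjunct, 'x ≥ -4', is ruled out; the other must hold.

x < -4
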